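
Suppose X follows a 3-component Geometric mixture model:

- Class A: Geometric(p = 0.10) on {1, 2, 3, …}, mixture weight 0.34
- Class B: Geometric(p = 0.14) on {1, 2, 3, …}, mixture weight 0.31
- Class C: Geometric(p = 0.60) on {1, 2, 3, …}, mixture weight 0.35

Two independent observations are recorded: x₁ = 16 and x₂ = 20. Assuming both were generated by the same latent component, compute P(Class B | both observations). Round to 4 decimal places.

0.2758

P(component k | x) = π_k·f_k(x) / marginal(x), where marginal(x) = Σ_j π_j·f_j(x).
Since both observations come from the same component, the likelihood for component k is f_k(x₁)·f_k(x₂).
  f_A = [0.0205891] × [0.0135085] = 0.000278128
  f_B = [0.0145749] × [0.00797257] = 0.000116199
  f_C = [6.44245e-07] × [1.64927e-08] = 1.06253e-14
Weight by the priors:
  π_A·f_A = 0.34 × 0.000278128 = 9.45637e-05
  π_B·f_B = 0.31 × 0.000116199 = 3.60218e-05
  π_C·f_C = 0.35 × 1.06253e-14 = 3.71886e-15
Evidence: 9.45637e-05 + 3.60218e-05 + 3.71886e-15 = 0.000130585
P(Class B | data) = 3.60218e-05 / 0.000130585 ≈ 0.2758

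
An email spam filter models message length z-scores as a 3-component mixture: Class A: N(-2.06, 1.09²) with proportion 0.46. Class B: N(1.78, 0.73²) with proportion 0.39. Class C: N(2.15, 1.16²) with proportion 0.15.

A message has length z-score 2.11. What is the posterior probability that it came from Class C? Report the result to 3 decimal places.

0.211

Apply Bayes' rule: the posterior for each component is proportional to its prior times its likelihood at x.
Component likelihoods at x = 2.11:
  f_A = (1/(1.09·√(2π)))·exp(−(2.11−-2.06)²/(2·1.09²)) = 0.366002·exp(-7.31794) = 0.000242851
  f_B = (1/(0.73·√(2π)))·exp(−(2.11−1.78)²/(2·0.73²)) = 0.546496·exp(-0.10218) = 0.493415
  f_C = (1/(1.16·√(2π)))·exp(−(2.11−2.15)²/(2·1.16²)) = 0.343916·exp(-0.00059) = 0.343711
Unnormalised posteriors:
  P(Z=A)·f_A = 0.46 × 0.000242851 = 0.000111712
  P(Z=B)·f_B = 0.39 × 0.493415 = 0.192432
  P(Z=C)·f_C = 0.15 × 0.343711 = 0.0515567
Normaliser: 0.000111712 + 0.192432 + 0.0515567 = 0.2441
P(Class C | 2.11) ≈ 0.211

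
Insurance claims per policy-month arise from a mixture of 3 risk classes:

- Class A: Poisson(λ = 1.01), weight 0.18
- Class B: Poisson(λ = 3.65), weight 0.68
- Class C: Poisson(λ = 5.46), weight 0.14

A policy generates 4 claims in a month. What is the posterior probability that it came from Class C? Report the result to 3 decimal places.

0.142

The responsibility of component k is π_k f_k(x) divided by Σ_j π_j f_j(x).
Poisson probabilities:
  f_A = 0.015792
  f_B = 0.192214
  f_C = 0.157511
Multiply by the mixture weights:
  π_A·f_A = 0.18 × 0.015792 = 0.00284256
  π_B·f_B = 0.68 × 0.192214 = 0.130706
  π_C·f_C = 0.14 × 0.157511 = 0.0220516
Normaliser: 0.00284256 + 0.130706 + 0.0220516 = 0.1556
P(Class C | x) = 0.0220516 / 0.1556 ≈ 0.142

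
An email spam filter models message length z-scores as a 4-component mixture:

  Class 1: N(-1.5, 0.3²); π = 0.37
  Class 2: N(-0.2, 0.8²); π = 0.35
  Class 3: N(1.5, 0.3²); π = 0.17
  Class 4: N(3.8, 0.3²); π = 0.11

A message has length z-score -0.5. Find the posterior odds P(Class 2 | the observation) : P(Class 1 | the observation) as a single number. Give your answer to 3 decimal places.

Since P(k|x) ∝ P(Z=k) f_k(x), the posterior odds are P(Z=i) f_i(x) / (P(Z=j) f_j(x)).
Evaluate each component's likelihood at the observed value:
  L_1 = (1/(0.3·√(2π)))·exp(−(-0.5−-1.5)²/(2·0.3²)) = 1.329808·exp(-5.55556) = 0.00514093
  L_2 = (1/(0.8·√(2π)))·exp(−(-0.5−-0.2)²/(2·0.8²)) = 0.498678·exp(-0.07031) = 0.464819
  L_3 = (1/(0.3·√(2π)))·exp(−(-0.5−1.5)²/(2·0.3²)) = 1.329808·exp(-22.22222) = 2.9703e-10
  L_4 = (1/(0.3·√(2π)))·exp(−(-0.5−3.8)²/(2·0.3²)) = 1.329808·exp(-102.72222) = 3.25158e-45
Posterior odds = (P(Z=2)·L_2) / (P(Z=1)·L_1) = (0.35·0.464819) / (0.37·0.00514093) = 0.162687 / 0.00190214 ≈ 85.528

85.528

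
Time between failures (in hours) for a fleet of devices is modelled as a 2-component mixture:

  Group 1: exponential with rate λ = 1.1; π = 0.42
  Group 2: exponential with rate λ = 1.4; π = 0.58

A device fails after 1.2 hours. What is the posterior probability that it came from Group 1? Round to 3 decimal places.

0.449

The responsibility of component k is w_k f_k(x) divided by Σ_j w_j f_j(x).
Evaluate each component's likelihood at the observed value:
  f_1 = 1.1·e^(−1.1·1.2) = 1.1·e^(−1.3200) = 0.293849
  f_2 = 1.4·e^(−1.4·1.2) = 1.4·e^(−1.6800) = 0.260924
Multiply by the mixture weights:
  w_1·f_1 = 0.42 × 0.293849 = 0.123417
  w_2·f_2 = 0.58 × 0.260924 = 0.151336
Sum: 0.123417 + 0.151336 = 0.274752
P(Group 1 | x) ≈ 0.449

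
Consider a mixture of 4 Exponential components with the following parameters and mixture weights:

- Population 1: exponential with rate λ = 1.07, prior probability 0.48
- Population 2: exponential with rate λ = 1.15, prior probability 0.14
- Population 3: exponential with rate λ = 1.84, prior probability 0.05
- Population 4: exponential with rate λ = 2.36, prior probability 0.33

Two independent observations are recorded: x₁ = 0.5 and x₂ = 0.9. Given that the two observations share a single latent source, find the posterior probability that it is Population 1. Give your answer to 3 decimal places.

0.511

By Bayes' theorem, P(k | x) = P(Z=k) f_k(x) / Σ_j P(Z=j) f_j(x).
Since both observations come from the same component, the likelihood for component k is f_k(x₁)·f_k(x₂).
  L_1 = [1.07·e^(−1.07·0.5) = 1.07·e^(−0.5350) = 0.626666] × [0.408468] = 0.255973
  L_2 = [1.15·e^(−1.15·0.5) = 1.15·e^(−0.5750) = 0.647111] × [0.40851] = 0.264351
  L_3 = [1.84·e^(−1.84·0.5) = 1.84·e^(−0.9200) = 0.733275] × [0.351258] = 0.257569
  L_4 = [2.36·e^(−2.36·0.5) = 2.36·e^(−1.1800) = 0.725178] × [0.282144] = 0.204604
Prior × likelihood for each component:
  P(Z=1)·L_1 = 0.48 × 0.255973 = 0.122867
  P(Z=2)·L_2 = 0.14 × 0.264351 = 0.0370092
  P(Z=3)·L_3 = 0.05 × 0.257569 = 0.0128784
  P(Z=4)·L_4 = 0.33 × 0.204604 = 0.0675195
Evidence: 0.122867 + 0.0370092 + 0.0128784 + 0.0675195 = 0.240274
Responsibility of Population 1: 0.122867 / 0.240274 ≈ 0.511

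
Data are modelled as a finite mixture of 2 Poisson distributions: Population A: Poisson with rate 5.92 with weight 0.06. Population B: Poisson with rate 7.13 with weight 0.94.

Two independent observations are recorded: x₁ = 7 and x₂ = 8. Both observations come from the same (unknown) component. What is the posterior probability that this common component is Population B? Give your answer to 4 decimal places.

By Bayes' theorem, P(k | x) = w_k f_k(x) / Σ_j w_j f_j(x).
Since both observations come from the same component, the likelihood for component k is f_k(x₁)·f_k(x₂).
  f_A = [0.135768] × [0.100468] = 0.0136404
  f_B = [0.148825] × [0.13264] = 0.0197402
Multiply by the mixture weights:
  w_A·f_A = 0.06 × 0.0136404 = 0.000818425
  w_B·f_B = 0.94 × 0.0197402 = 0.0185558
Evidence: 0.000818425 + 0.0185558 = 0.0193743
Responsibility of Population B: 0.0185558 / 0.0193743 ≈ 0.9578

0.9578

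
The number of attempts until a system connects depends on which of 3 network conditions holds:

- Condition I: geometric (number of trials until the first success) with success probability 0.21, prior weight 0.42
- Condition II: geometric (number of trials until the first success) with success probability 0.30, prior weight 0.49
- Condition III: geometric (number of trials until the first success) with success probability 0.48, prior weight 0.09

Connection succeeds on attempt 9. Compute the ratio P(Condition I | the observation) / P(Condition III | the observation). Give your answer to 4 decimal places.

57.9395

Posterior odds = (P(Z=i) f_i(x)) / (P(Z=j) f_j(x)); the normalising sum cancels.
Component likelihoods at x = 9:
  L_I = 0.0318593
  L_II = 0.0172944
  L_III = 0.00256607
Posterior odds = (P(Z=I)·L_I) / (P(Z=III)·L_III) = (0.42·0.0318593) / (0.09·0.00256607) = 0.0133809 / 0.000230946 ≈ 57.9395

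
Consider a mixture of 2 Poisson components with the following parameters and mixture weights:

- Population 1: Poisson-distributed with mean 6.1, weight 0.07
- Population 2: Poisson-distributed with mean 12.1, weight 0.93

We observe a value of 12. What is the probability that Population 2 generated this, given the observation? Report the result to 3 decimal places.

Apply Bayes' rule: the posterior for each component is proportional to its prior times its likelihood at x.
Evaluate each component's likelihood at the observed value:
  L_1 = e^(−6.1)·6.1^12/12! = 0.0124287
  L_2 = e^(−12.1)·12.1^12/12! = 0.114321
Prior × likelihood for each component:
  π_1·L_1 = 0.07 × 0.0124287 = 0.000870007
  π_2·L_2 = 0.93 × 0.114321 = 0.106318
Normaliser: 0.000870007 + 0.106318 = 0.107188
P(Population 2 | data) = 0.106318 / 0.107188 ≈ 0.992

0.992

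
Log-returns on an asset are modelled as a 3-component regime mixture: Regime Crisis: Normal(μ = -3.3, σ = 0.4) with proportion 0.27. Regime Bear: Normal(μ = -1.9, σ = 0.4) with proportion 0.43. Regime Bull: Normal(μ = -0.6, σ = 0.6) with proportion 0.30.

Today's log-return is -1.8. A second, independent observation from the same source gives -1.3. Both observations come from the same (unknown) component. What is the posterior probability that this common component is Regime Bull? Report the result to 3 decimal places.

By Bayes' theorem, P(k | x) = π_k f_k(x) / Σ_j π_j f_j(x).
Since both observations come from the same component, the likelihood for component k is f_k(x₁)·f_k(x₂).
  p_Crisis = [(1/(0.4·√(2π)))·exp(−(-1.8−-3.3)²/(2·0.4²)) = 0.997356·exp(-7.03125) = 0.000881489] × [3.7168e-06] = 3.27632e-09
  p_Bear = [(1/(0.4·√(2π)))·exp(−(-1.8−-1.9)²/(2·0.4²)) = 0.997356·exp(-0.03125) = 0.96667] × [0.323794] = 0.313002
  p_Bull = [(1/(0.6·√(2π)))·exp(−(-1.8−-0.6)²/(2·0.6²)) = 0.664904·exp(-2.00000) = 0.0899849] × [0.336664] = 0.0302947
Weight by the priors:
  π_Crisis·p_Crisis = 0.27 × 3.27632e-09 = 8.84606e-10
  π_Bear·p_Bear = 0.43 × 0.313002 = 0.134591
  π_Bull·p_Bull = 0.30 × 0.0302947 = 0.00908842
Sum: 8.84606e-10 + 0.134591 + 0.00908842 = 0.143679
P(Regime Bull | x₁,x₂) ≈ 0.063

0.063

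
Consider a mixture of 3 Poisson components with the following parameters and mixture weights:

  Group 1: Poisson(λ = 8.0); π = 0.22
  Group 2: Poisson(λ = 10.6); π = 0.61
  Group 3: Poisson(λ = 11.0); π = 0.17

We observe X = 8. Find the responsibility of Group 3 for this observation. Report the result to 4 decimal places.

The responsibility of component k is π_k f_k(x) divided by Σ_j π_j f_j(x).
Poisson probabilities:
  f_1 = e^(−8.0)·8.0^8/8! = 0.139587
  f_2 = e^(−10.6)·10.6^8/8! = 0.0984929
  f_3 = e^(−11.0)·11.0^8/8! = 0.0887936
Weight by the priors:
  π_1·f_1 = 0.22 × 0.139587 = 0.030709
  π_2·f_2 = 0.61 × 0.0984929 = 0.0600807
  π_3·f_3 = 0.17 × 0.0887936 = 0.0150949
Denominator: 0.030709 + 0.0600807 + 0.0150949 = 0.105885
P(Group 3 | data) = 0.0150949 / 0.105885 ≈ 0.1426

0.1426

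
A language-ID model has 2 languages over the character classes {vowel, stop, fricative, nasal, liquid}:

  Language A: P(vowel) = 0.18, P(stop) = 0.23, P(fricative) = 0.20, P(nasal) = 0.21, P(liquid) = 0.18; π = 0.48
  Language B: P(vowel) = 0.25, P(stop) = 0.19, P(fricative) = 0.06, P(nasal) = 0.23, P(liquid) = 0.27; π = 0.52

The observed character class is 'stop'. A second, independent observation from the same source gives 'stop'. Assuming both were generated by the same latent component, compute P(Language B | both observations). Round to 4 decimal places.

0.4251

P(component k | x) = w_k·f_k(x) / marginal(x), where marginal(x) = Σ_j w_j·f_j(x).
Since both observations come from the same component, the likelihood for component k is f_k(x₁)·f_k(x₂).
  p_A = [P(stop | comp) = 0.23] × [0.23] = 0.0529
  p_B = [P(stop | comp) = 0.19] × [0.19] = 0.0361
Weight by the priors:
  w_A·p_A = 0.48 × 0.0529 = 0.025392
  w_B·p_B = 0.52 × 0.0361 = 0.018772
Normaliser: 0.025392 + 0.018772 = 0.044164
So the posterior for Language B is 0.018772 / 0.044164 ≈ 0.4251.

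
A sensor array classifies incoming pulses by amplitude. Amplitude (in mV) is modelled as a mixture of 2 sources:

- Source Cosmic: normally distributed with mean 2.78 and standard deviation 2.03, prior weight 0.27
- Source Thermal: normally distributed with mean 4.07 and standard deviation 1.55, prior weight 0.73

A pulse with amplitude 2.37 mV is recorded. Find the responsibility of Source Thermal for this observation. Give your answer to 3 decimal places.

By Bayes' theorem, P(k | x) = w_k f_k(x) / Σ_j w_j f_j(x).
Normal densities:
  L_Cosmic = 0.192556
  L_Thermal = 0.141049
Unnormalised posteriors:
  w_Cosmic·L_Cosmic = 0.27 × 0.192556 = 0.05199
  w_Thermal·L_Thermal = 0.73 × 0.141049 = 0.102966
Denominator: 0.05199 + 0.102966 = 0.154956
So the posterior for Source Thermal is 0.102966 / 0.154956 ≈ 0.664.

0.664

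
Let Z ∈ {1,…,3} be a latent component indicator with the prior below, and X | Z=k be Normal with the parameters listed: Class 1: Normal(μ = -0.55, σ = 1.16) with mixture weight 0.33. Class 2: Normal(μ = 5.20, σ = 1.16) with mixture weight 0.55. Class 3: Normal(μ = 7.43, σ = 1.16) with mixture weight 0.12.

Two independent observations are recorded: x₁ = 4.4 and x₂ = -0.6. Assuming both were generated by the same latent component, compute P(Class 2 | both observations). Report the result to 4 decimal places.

0.0422

P(component k | x) = π_k·f_k(x) / marginal(x), where marginal(x) = Σ_j π_j·f_j(x).
Since both observations come from the same component, the likelihood for component k is f_k(x₁)·f_k(x₂).
  L_1 = [(1/(1.16·√(2π)))·exp(−(4.4−-0.55)²/(2·1.16²)) = 0.343916·exp(-9.10467) = 3.82245e-05] × [0.343596] = 1.31338e-05
  L_2 = [(1/(1.16·√(2π)))·exp(−(4.4−5.20)²/(2·1.16²)) = 0.343916·exp(-0.23781) = 0.271126] × [1.28165e-06] = 3.4749e-07
  L_3 = [(1/(1.16·√(2π)))·exp(−(4.4−7.43)²/(2·1.16²)) = 0.343916·exp(-3.41145) = 0.0113469] × [1.35144e-11] = 1.53347e-13
Prior × likelihood for each component:
  π_1·L_1 = 0.33 × 1.31338e-05 = 4.33416e-06
  π_2·L_2 = 0.55 × 3.4749e-07 = 1.9112e-07
  π_3·L_3 = 0.12 × 1.53347e-13 = 1.84016e-14
Evidence: 4.33416e-06 + 1.9112e-07 + 1.84016e-14 = 4.52528e-06
P(Class 2 | data) ≈ 0.0422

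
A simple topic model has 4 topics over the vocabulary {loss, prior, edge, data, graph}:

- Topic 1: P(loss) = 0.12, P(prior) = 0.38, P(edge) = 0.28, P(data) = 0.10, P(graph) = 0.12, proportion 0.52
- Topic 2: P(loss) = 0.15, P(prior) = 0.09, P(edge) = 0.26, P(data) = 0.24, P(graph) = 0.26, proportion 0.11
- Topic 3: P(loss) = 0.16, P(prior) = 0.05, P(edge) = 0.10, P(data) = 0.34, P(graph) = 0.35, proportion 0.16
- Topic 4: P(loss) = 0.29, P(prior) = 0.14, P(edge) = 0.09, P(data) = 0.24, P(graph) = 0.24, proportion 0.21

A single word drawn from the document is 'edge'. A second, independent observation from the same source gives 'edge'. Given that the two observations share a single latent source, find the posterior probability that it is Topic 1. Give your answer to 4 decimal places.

Posterior ∝ prior × likelihood, so P(k | x) ∝ P(Z=k) f_k(x); normalise over all components.
Since both observations come from the same component, the likelihood for component k is f_k(x₁)·f_k(x₂).
  L_1 = [P(edge | comp) = 0.28] × [0.28] = 0.0784
  L_2 = [P(edge | comp) = 0.26] × [0.26] = 0.0676
  L_3 = [P(edge | comp) = 0.10] × [0.1] = 0.01
  L_4 = [P(edge | comp) = 0.09] × [0.09] = 0.0081
Weight by the priors:
  P(Z=1)·L_1 = 0.52 × 0.0784 = 0.040768
  P(Z=2)·L_2 = 0.11 × 0.0676 = 0.007436
  P(Z=3)·L_3 = 0.16 × 0.01 = 0.0016
  P(Z=4)·L_4 = 0.21 × 0.0081 = 0.001701
Evidence: 0.040768 + 0.007436 + 0.0016 + 0.001701 = 0.051505
So the posterior for Topic 1 is 0.040768 / 0.051505 ≈ 0.7915.

0.7915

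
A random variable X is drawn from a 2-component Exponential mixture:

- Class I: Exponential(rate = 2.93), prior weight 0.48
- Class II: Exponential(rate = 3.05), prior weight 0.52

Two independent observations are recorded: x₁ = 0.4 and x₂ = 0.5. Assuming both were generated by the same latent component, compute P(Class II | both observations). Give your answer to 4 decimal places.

Posterior ∝ prior × likelihood, so P(k | x) ∝ π_k f_k(x); normalise over all components.
Since both observations come from the same component, the likelihood for component k is f_k(x₁)·f_k(x₂).
  f_I = [2.93·e^(−2.93·0.4) = 2.93·e^(−1.1720) = 0.907558] × [0.677059] = 0.61447
  f_II = [3.05·e^(−3.05·0.4) = 3.05·e^(−1.2200) = 0.900452] × [0.663744] = 0.59767
Multiply by the mixture weights:
  π_I·f_I = 0.48 × 0.61447 = 0.294946
  π_II·f_II = 0.52 × 0.59767 = 0.310788
Normaliser: 0.294946 + 0.310788 = 0.605734
P(Class II | x) ≈ 0.5131

0.5131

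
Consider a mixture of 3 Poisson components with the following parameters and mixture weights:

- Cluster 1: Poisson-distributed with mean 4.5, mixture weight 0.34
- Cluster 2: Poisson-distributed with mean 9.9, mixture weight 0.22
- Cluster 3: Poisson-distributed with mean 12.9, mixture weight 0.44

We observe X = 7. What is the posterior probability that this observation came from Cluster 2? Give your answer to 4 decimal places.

The responsibility of component k is w_k f_k(x) divided by Σ_j w_j f_j(x).
Component likelihoods at x = 7:
  L_1 = 0.0823629
  L_2 = 0.0927898
  L_3 = 0.0294645
Prior × likelihood for each component:
  w_1·L_1 = 0.34 × 0.0823629 = 0.0280034
  w_2·L_2 = 0.22 × 0.0927898 = 0.0204138
  w_3·L_3 = 0.44 × 0.0294645 = 0.0129644
Denominator: 0.0280034 + 0.0204138 + 0.0129644 = 0.0613815
Responsibility of Cluster 2: 0.0204138 / 0.0613815 ≈ 0.3326

0.3326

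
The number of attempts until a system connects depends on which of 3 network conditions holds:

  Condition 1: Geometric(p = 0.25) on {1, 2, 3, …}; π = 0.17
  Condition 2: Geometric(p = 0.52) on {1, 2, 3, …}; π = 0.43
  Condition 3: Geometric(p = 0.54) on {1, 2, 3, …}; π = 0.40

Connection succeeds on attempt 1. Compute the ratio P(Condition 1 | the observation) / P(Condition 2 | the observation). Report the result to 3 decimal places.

0.190

Since P(k|x) ∝ P(Z=k) f_k(x), the posterior odds are P(Z=i) f_i(x) / (P(Z=j) f_j(x)).
Component likelihoods at x = 1:
  L_1 = 0.25·(1−0.25)^0 = 0.25·1 = 0.25
  L_2 = 0.52·(1−0.52)^0 = 0.52·1 = 0.52
  L_3 = 0.54·(1−0.54)^0 = 0.54·1 = 0.54
0.0425 / 0.2236 ≈ 0.190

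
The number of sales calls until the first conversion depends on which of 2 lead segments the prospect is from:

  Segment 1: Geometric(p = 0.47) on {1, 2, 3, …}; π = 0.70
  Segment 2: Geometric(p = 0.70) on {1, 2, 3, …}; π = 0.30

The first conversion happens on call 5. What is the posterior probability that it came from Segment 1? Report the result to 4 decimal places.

P(component k | x) = w_k·f_k(x) / marginal(x), where marginal(x) = Σ_j w_j·f_j(x).
Geometric probabilities:
  p_1 = 0.47·(1−0.47)^4 = 0.47·0.0789048 = 0.0370853
  p_2 = 0.70·(1−0.70)^4 = 0.70·0.0081 = 0.00567
Multiply by the mixture weights:
  w_1·p_1 = 0.70 × 0.0370853 = 0.0259597
  w_2·p_2 = 0.30 × 0.00567 = 0.001701
Evidence: 0.0259597 + 0.001701 = 0.0276607
P(Segment 1 | the observation) ≈ 0.9385

0.9385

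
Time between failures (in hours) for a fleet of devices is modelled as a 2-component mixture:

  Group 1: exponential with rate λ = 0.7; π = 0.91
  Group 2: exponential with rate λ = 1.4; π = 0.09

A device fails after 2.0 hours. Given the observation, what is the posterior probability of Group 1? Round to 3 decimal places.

0.953

P(component k | x) = w_k·f_k(x) / marginal(x), where marginal(x) = Σ_j w_j·f_j(x).
Evaluate each component's likelihood at the observed value:
  p_1 = 0.7·e^(−0.7·2.0) = 0.7·e^(−1.4000) = 0.172618
  p_2 = 1.4·e^(−1.4·2.0) = 1.4·e^(−2.8000) = 0.0851341
Weight by the priors:
  w_1·p_1 = 0.91 × 0.172618 = 0.157082
  w_2·p_2 = 0.09 × 0.0851341 = 0.00766207
Normaliser: 0.157082 + 0.00766207 = 0.164744
P(Group 1 | data) = 0.157082 / 0.164744 ≈ 0.953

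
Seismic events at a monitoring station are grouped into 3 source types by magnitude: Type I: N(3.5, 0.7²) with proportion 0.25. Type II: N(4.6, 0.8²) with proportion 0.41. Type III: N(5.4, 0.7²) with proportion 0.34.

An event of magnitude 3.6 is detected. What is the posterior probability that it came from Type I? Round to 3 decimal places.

0.583

Apply Bayes' rule: the posterior for each component is proportional to its prior times its likelihood at x.
Component likelihoods at x = 3.6:
  p_I = (1/(0.7·√(2π)))·exp(−(3.6−3.5)²/(2·0.7²)) = 0.569918·exp(-0.01020) = 0.564132
  p_II = (1/(0.8·√(2π)))·exp(−(3.6−4.6)²/(2·0.8²)) = 0.498678·exp(-0.78125) = 0.228311
  p_III = (1/(0.7·√(2π)))·exp(−(3.6−5.4)²/(2·0.7²)) = 0.569918·exp(-3.30612) = 0.0208921
Unnormalised posteriors:
  P(Z=I)·p_I = 0.25 × 0.564132 = 0.141033
  P(Z=II)·p_II = 0.41 × 0.228311 = 0.0936077
  P(Z=III)·p_III = 0.34 × 0.0208921 = 0.0071033
Normaliser: 0.141033 + 0.0936077 + 0.0071033 = 0.241744
So the posterior for Type I is 0.141033 / 0.241744 ≈ 0.583.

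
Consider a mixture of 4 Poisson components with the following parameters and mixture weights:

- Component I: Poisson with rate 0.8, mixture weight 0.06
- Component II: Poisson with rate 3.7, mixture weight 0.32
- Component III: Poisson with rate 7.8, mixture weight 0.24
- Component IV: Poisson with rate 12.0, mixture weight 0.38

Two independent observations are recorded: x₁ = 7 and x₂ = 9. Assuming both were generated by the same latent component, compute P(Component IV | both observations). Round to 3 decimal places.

Apply Bayes' rule: the posterior for each component is proportional to its prior times its likelihood at x.
Since both observations come from the same component, the likelihood for component k is f_k(x₁)·f_k(x₂).
  f_I = [1.86966e-05] × [1.66192e-07] = 3.10724e-12
  f_II = [0.0465685] × [0.00885448] = 0.000412339
  f_III = [0.142802] × [0.120668] = 0.0172316
  f_IV = [0.0436822] × [0.0873644] = 0.00381627
Weight by the priors:
  P(Z=I)·f_I = 0.06 × 3.10724e-12 = 1.86435e-13
  P(Z=II)·f_II = 0.32 × 0.000412339 = 0.000131949
  P(Z=III)·f_III = 0.24 × 0.0172316 = 0.00413559
  P(Z=IV)·f_IV = 0.38 × 0.00381627 = 0.00145018
Denominator: 1.86435e-13 + 0.000131949 + 0.00413559 + 0.00145018 = 0.00571772
Responsibility of Component IV: 0.00145018 / 0.00571772 ≈ 0.254

0.254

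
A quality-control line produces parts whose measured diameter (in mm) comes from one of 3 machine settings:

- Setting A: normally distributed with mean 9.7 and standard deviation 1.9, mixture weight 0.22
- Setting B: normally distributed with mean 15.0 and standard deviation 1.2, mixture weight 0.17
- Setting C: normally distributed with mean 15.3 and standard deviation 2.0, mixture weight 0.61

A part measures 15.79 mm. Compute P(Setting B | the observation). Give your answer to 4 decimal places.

0.2777

P(component k | x) = P(Z=k)·f_k(x) / marginal(x), where marginal(x) = Σ_j P(Z=j)·f_j(x).
Evaluate each component's likelihood at the observed value:
  f_A = (1/(1.9·√(2π)))·exp(−(15.79−9.7)²/(2·1.9²)) = 0.209970·exp(-5.13686) = 0.00123381
  f_B = (1/(1.2·√(2π)))·exp(−(15.79−15.0)²/(2·1.2²)) = 0.332452·exp(-0.21670) = 0.26768
  f_C = (1/(2.0·√(2π)))·exp(−(15.79−15.3)²/(2·2.0²)) = 0.199471·exp(-0.03001) = 0.193573
Multiply by the mixture weights:
  P(Z=A)·f_A = 0.22 × 0.00123381 = 0.000271438
  P(Z=B)·f_B = 0.17 × 0.26768 = 0.0455057
  P(Z=C)·f_C = 0.61 × 0.193573 = 0.11808
Marginal: 0.000271438 + 0.0455057 + 0.11808 = 0.163857
P(Setting B | the observation) = 0.0455057 / 0.163857 ≈ 0.2777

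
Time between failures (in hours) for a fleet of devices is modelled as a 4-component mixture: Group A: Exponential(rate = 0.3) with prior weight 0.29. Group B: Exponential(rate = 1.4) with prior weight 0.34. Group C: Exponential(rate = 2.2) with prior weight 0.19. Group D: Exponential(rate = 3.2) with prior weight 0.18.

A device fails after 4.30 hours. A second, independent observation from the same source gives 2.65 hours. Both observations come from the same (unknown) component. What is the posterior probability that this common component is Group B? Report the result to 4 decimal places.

0.0121

Apply Bayes' rule: the posterior for each component is proportional to its prior times its likelihood at x.
Since both observations come from the same component, the likelihood for component k is f_k(x₁)·f_k(x₂).
  f_A = [0.3·e^(−0.3·4.30) = 0.3·e^(−1.2900) = 0.0825812] × [0.135474] = 0.0111876
  f_B = [1.4·e^(−1.4·4.30) = 1.4·e^(−6.0200) = 0.00340154] × [0.0342685] = 0.000116566
  f_C = [2.2·e^(−2.2·4.30) = 2.2·e^(−9.4600) = 0.000171395] × [0.00646377] = 1.10785e-06
  f_D = [3.2·e^(−3.2·4.30) = 3.2·e^(−13.7600) = 3.38266e-06] × [0.000664252] = 2.24694e-09
Weight by the priors:
  π_A·f_A = 0.29 × 0.0111876 = 0.00324442
  π_B·f_B = 0.34 × 0.000116566 = 3.96323e-05
  π_C·f_C = 0.19 × 1.10785e-06 = 2.10492e-07
  π_D·f_D = 0.18 × 2.24694e-09 = 4.04448e-10
Denominator: 0.00324442 + 3.96323e-05 + 2.10492e-07 + 4.04448e-10 = 0.00328426
Responsibility of Group B: 3.96323e-05 / 0.00328426 ≈ 0.0121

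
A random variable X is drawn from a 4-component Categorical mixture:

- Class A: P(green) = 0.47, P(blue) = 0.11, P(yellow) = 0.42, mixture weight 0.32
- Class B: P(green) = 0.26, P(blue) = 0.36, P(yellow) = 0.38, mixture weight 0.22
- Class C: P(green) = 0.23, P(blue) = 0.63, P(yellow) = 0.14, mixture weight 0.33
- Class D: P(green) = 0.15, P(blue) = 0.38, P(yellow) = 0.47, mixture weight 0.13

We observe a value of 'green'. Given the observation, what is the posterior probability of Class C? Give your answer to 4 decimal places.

0.2505

P(component k | x) = P(Z=k)·f_k(x) / marginal(x), where marginal(x) = Σ_j P(Z=j)·f_j(x).
Evaluate each component's likelihood at the observed value:
  p_A = P(green | comp) = 0.47
  p_B = P(green | comp) = 0.26
  p_C = P(green | comp) = 0.23
  p_D = P(green | comp) = 0.15
Multiply by the mixture weights:
  P(Z=A)·p_A = 0.32 × 0.47 = 0.1504
  P(Z=B)·p_B = 0.22 × 0.26 = 0.0572
  P(Z=C)·p_C = 0.33 × 0.23 = 0.0759
  P(Z=D)·p_D = 0.13 × 0.15 = 0.0195
Marginal: 0.1504 + 0.0572 + 0.0759 + 0.0195 = 0.303
P(Class C | the observation) ≈ 0.2505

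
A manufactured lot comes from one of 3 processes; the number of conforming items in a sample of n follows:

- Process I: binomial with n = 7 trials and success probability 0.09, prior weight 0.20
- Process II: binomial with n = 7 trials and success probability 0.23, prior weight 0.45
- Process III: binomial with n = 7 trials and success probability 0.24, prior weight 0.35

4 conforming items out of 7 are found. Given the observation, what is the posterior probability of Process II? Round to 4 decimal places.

0.5252

Apply Bayes' rule: the posterior for each component is proportional to its prior times its likelihood at x.
Binomial probabilities:
  L_I = 0.00173046
  L_II = 0.0447148
  L_III = 0.0509746
Prior × likelihood for each component:
  π_I·L_I = 0.20 × 0.00173046 = 0.000346093
  π_II·L_II = 0.45 × 0.0447148 = 0.0201217
  π_III·L_III = 0.35 × 0.0509746 = 0.0178411
Normaliser: 0.000346093 + 0.0201217 + 0.0178411 = 0.0383089
P(Process II | x) ≈ 0.5252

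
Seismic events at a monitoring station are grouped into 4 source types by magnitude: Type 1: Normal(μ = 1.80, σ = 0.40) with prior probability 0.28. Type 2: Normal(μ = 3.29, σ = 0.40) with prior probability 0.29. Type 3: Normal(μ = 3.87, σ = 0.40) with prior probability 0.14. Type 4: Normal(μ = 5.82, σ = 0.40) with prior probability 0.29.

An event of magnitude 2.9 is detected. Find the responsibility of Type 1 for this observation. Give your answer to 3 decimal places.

0.033

By Bayes' theorem, P(k | x) = P(Z=k) f_k(x) / Σ_j P(Z=j) f_j(x).
Component likelihoods at x = 2.9:
  L_1 = 0.0227339
  L_2 = 0.620047
  L_3 = 0.0527095
  L_4 = 2.67346e-12
Multiply by the mixture weights:
  P(Z=1)·L_1 = 0.28 × 0.0227339 = 0.00636549
  P(Z=2)·L_2 = 0.29 × 0.620047 = 0.179814
  P(Z=3)·L_3 = 0.14 × 0.0527095 = 0.00737932
  P(Z=4)·L_4 = 0.29 × 2.67346e-12 = 7.75303e-13
Marginal: 0.00636549 + 0.179814 + 0.00737932 + 7.75303e-13 = 0.193558
P(Type 1 | 2.9) = 0.00636549 / 0.193558 ≈ 0.033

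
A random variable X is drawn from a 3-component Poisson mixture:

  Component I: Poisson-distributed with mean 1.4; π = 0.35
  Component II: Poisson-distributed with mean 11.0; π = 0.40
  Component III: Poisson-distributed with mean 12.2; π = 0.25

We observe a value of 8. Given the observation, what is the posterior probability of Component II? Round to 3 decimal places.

0.698

The responsibility of component k is π_k f_k(x) divided by Σ_j π_j f_j(x).
Poisson probabilities:
  L_I = 9.02592e-05
  L_II = 0.0887936
  L_III = 0.0612302
Weight by the priors:
  π_I·L_I = 0.35 × 9.02592e-05 = 3.15907e-05
  π_II·L_II = 0.40 × 0.0887936 = 0.0355174
  π_III·L_III = 0.25 × 0.0612302 = 0.0153075
Sum: 3.15907e-05 + 0.0355174 + 0.0153075 = 0.0508566
P(Component II | data) ≈ 0.698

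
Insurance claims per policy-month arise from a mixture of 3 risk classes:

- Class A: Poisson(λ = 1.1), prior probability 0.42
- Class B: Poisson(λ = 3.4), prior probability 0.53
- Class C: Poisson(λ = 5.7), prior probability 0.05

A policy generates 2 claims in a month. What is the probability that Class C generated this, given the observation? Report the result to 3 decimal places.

The responsibility of component k is π_k f_k(x) divided by Σ_j π_j f_j(x).
Evaluate each component's likelihood at the observed value:
  p_A = 0.201387
  p_B = 0.192898
  p_C = 0.0543552
Multiply by the mixture weights:
  π_A·p_A = 0.42 × 0.201387 = 0.0845825
  π_B·p_B = 0.53 × 0.192898 = 0.102236
  π_C·p_C = 0.05 × 0.0543552 = 0.00271776
Normaliser: 0.0845825 + 0.102236 + 0.00271776 = 0.189536
P(Class C | the observation) = 0.00271776 / 0.189536 ≈ 0.014

0.014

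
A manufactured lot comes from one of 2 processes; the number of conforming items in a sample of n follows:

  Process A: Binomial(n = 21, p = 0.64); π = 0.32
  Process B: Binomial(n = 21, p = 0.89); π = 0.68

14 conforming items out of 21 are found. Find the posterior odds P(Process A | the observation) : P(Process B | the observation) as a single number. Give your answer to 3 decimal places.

The posterior odds equal the prior odds times the likelihood ratio: (π_i/π_j)·(f_i(x)/f_j(x)).
Evaluate each component's likelihood at the observed value:
  p_A = 0.176255
  p_B = 0.00443317
Odds = (0.32/0.68) × (0.176255/0.00443317) = 0.470588 × 39.7583 ≈ 18.710

18.710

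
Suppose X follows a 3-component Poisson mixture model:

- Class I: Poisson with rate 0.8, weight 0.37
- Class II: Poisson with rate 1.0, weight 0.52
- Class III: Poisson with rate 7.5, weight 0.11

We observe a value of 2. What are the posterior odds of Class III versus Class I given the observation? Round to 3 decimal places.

0.032

The posterior odds equal the prior odds times the likelihood ratio: (w_i/w_j)·(f_i(x)/f_j(x)).
Component likelihoods at x = 2:
  p_I = 0.143785
  p_II = 0.18394
  p_III = 0.0155555
Posterior odds = (w_III·p_III) / (w_I·p_I) = (0.11·0.0155555) / (0.37·0.143785) = 0.0017111 / 0.0532005 ≈ 0.032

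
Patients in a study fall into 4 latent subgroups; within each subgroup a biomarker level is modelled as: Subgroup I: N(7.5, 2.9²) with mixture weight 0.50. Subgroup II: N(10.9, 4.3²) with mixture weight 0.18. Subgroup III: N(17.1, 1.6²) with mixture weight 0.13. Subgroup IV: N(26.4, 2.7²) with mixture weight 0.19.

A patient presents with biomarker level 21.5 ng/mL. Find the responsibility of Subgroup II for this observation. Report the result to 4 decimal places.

By Bayes' theorem, P(k | x) = π_k f_k(x) / Σ_j π_j f_j(x).
Evaluate each component's likelihood at the observed value:
  L_I = 1.1961e-06
  L_II = 0.0044451
  L_III = 0.00568348
  L_IV = 0.0284682
Prior × likelihood for each component:
  π_I·L_I = 0.50 × 1.1961e-06 = 5.9805e-07
  π_II·L_II = 0.18 × 0.0044451 = 0.000800118
  π_III·L_III = 0.13 × 0.00568348 = 0.000738852
  π_IV·L_IV = 0.19 × 0.0284682 = 0.00540896
Evidence: 5.9805e-07 + 0.000800118 + 0.000738852 + 0.00540896 = 0.00694853
P(Subgroup II | data) ≈ 0.1151

0.1151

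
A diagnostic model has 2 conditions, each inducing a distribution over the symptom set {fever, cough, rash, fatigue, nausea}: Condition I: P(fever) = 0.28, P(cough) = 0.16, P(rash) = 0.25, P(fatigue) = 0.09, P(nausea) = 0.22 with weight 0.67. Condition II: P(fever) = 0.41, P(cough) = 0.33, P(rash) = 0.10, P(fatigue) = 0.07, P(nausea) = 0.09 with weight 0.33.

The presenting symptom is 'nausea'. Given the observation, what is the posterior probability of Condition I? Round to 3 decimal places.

P(component k | x) = π_k·f_k(x) / marginal(x), where marginal(x) = Σ_j π_j·f_j(x).
Categorical probabilities:
  L_I = 0.22
  L_II = 0.09
Prior × likelihood for each component:
  π_I·L_I = 0.67 × 0.22 = 0.1474
  π_II·L_II = 0.33 × 0.09 = 0.0297
Normaliser: 0.1474 + 0.0297 = 0.1771
P(Condition I | x) = 0.1474 / 0.1771 ≈ 0.832

0.832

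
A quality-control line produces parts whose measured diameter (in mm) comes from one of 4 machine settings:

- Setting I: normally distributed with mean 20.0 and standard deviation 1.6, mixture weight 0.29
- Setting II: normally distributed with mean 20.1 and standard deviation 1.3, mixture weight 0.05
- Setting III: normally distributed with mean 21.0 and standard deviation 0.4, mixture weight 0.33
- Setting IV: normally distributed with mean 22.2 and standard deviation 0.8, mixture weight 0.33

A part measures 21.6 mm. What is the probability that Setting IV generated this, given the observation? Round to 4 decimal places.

0.4392

Apply Bayes' rule: the posterior for each component is proportional to its prior times its likelihood at x.
Evaluate each component's likelihood at the observed value:
  f_I = 0.151232
  f_II = 0.157712
  f_III = 0.323794
  f_IV = 0.376422
Prior × likelihood for each component:
  π_I·f_I = 0.29 × 0.151232 = 0.0438572
  π_II·f_II = 0.05 × 0.157712 = 0.00788561
  π_III·f_III = 0.33 × 0.323794 = 0.106852
  π_IV·f_IV = 0.33 × 0.376422 = 0.124219
Normaliser: 0.0438572 + 0.00788561 + 0.106852 + 0.124219 = 0.282814
P(Setting IV | x) ≈ 0.4392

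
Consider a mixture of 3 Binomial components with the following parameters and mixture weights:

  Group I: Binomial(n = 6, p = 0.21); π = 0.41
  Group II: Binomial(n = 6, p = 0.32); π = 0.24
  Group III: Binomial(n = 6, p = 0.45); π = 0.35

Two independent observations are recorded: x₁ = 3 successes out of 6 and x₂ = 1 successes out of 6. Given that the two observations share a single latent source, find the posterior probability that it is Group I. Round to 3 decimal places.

Posterior ∝ prior × likelihood, so P(k | x) ∝ π_k f_k(x); normalise over all components.
Since both observations come from the same component, the likelihood for component k is f_k(x₁)·f_k(x₂).
  L_I = [C(6,3)·0.21^3·0.79^3 = 20·0.009261·0.493039 = 0.0913207] × [0.387709] = 0.0354059
  L_II = [C(6,3)·0.32^3·0.68^3 = 20·0.032768·0.314432 = 0.206066] × [0.279155] = 0.0575244
  L_III = [C(6,3)·0.45^3·0.55^3 = 20·0.091125·0.166375 = 0.303218] × [0.135887] = 0.0412034
Multiply by the mixture weights:
  π_I·L_I = 0.41 × 0.0354059 = 0.0145164
  π_II·L_II = 0.24 × 0.0575244 = 0.0138059
  π_III·L_III = 0.35 × 0.0412034 = 0.0144212
Sum: 0.0145164 + 0.0138059 + 0.0144212 = 0.0427435
P(Group I | x) ≈ 0.340

0.340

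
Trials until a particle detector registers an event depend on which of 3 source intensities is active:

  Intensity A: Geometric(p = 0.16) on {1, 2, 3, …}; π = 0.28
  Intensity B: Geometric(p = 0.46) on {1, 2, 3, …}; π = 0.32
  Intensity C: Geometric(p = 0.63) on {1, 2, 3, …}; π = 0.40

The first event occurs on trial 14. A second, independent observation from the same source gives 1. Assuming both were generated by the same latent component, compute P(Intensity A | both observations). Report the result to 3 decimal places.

Apply Bayes' rule: the posterior for each component is proportional to its prior times its likelihood at x.
Since both observations come from the same component, the likelihood for component k is f_k(x₁)·f_k(x₂).
  f_A = [0.16·(1−0.16)^13 = 0.16·0.103665 = 0.0165863] × [0.16] = 0.00265382
  f_B = [0.46·(1−0.46)^13 = 0.46·0.000331985 = 0.000152713] × [0.46] = 7.02481e-05
  f_C = [0.63·(1−0.63)^13 = 0.63·2.43569e-06 = 1.53449e-06] × [0.63] = 9.66726e-07
Weight by the priors:
  P(Z=A)·f_A = 0.28 × 0.00265382 = 0.000743068
  P(Z=B)·f_B = 0.32 × 7.02481e-05 = 2.24794e-05
  P(Z=C)·f_C = 0.40 × 9.66726e-07 = 3.86691e-07
Evidence: 0.000743068 + 2.24794e-05 + 3.86691e-07 = 0.000765934
So the posterior for Intensity A is 0.000743068 / 0.000765934 ≈ 0.970.

0.970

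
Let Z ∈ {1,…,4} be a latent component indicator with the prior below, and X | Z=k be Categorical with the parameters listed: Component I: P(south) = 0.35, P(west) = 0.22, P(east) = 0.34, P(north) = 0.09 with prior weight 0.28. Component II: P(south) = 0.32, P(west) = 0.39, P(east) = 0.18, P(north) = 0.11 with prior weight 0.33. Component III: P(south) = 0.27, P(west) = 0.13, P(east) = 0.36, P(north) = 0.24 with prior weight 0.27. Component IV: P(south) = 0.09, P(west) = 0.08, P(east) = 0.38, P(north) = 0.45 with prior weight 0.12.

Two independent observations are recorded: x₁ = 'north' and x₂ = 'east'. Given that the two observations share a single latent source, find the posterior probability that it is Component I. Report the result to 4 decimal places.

0.1453

Posterior ∝ prior × likelihood, so P(k | x) ∝ π_k f_k(x); normalise over all components.
Since both observations come from the same component, the likelihood for component k is f_k(x₁)·f_k(x₂).
  L_I = [0.09] × [0.34] = 0.0306
  L_II = [0.11] × [0.18] = 0.0198
  L_III = [0.24] × [0.36] = 0.0864
  L_IV = [0.45] × [0.38] = 0.171
Weight by the priors:
  π_I·L_I = 0.28 × 0.0306 = 0.008568
  π_II·L_II = 0.33 × 0.0198 = 0.006534
  π_III·L_III = 0.27 × 0.0864 = 0.023328
  π_IV·L_IV = 0.12 × 0.171 = 0.02052
Evidence: 0.008568 + 0.006534 + 0.023328 + 0.02052 = 0.05895
P(Component I | x) ≈ 0.1453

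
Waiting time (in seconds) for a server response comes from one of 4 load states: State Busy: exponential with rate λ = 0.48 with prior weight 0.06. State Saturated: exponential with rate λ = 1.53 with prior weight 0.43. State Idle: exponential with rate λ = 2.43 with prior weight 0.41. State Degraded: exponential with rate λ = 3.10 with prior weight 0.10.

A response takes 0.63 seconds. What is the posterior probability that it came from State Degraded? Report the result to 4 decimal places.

0.0827

The responsibility of component k is w_k f_k(x) divided by Σ_j w_j f_j(x).
Evaluate each component's likelihood at the observed value:
  f_Busy = 0.48·e^(−0.48·0.63) = 0.48·e^(−0.3024) = 0.35474
  f_Saturated = 1.53·e^(−1.53·0.63) = 1.53·e^(−0.9639) = 0.583546
  f_Idle = 2.43·e^(−2.43·0.63) = 2.43·e^(−1.5309) = 0.525708
  f_Degraded = 3.10·e^(−3.10·0.63) = 3.10·e^(−1.9530) = 0.439728
Multiply by the mixture weights:
  w_Busy·f_Busy = 0.06 × 0.35474 = 0.0212844
  w_Saturated·f_Saturated = 0.43 × 0.583546 = 0.250925
  w_Idle·f_Idle = 0.41 × 0.525708 = 0.21554
  w_Degraded·f_Degraded = 0.10 × 0.439728 = 0.0439728
Sum: 0.0212844 + 0.250925 + 0.21554 + 0.0439728 = 0.531722
Responsibility of State Degraded: 0.0439728 / 0.531722 ≈ 0.0827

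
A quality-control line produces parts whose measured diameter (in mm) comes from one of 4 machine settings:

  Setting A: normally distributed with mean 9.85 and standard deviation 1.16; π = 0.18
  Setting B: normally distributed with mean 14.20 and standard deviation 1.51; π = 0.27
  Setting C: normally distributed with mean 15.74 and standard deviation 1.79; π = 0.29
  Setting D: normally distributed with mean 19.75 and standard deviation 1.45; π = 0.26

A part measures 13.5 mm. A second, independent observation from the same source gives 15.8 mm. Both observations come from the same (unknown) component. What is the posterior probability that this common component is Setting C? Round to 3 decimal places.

The responsibility of component k is w_k f_k(x) divided by Σ_j w_j f_j(x).
Since both observations come from the same component, the likelihood for component k is f_k(x₁)·f_k(x₂).
  f_A = [0.00243514] × [6.65804e-07] = 1.62132e-09
  f_B = [0.237284] × [0.150706] = 0.03576
  f_C = [0.101861] × [0.222748] = 0.0226892
  f_D = [2.54184e-05] × [0.00673144] = 1.71102e-07
Prior × likelihood for each component:
  w_A·f_A = 0.18 × 1.62132e-09 = 2.91838e-10
  w_B·f_B = 0.27 × 0.03576 = 0.00965519
  w_C·f_C = 0.29 × 0.0226892 = 0.00657986
  w_D·f_D = 0.26 × 1.71102e-07 = 4.44866e-08
Normaliser: 2.91838e-10 + 0.00965519 + 0.00657986 + 4.44866e-08 = 0.0162351
P(Setting C | x₁,x₂) = 0.00657986 / 0.0162351 ≈ 0.405

0.405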